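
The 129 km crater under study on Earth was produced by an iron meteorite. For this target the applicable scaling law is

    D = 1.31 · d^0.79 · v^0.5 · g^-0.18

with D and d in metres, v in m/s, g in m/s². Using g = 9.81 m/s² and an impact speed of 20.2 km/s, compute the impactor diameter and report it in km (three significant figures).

Rearranging for d: d = [D / (1.31 · 20200^0.5 · 9.81^-0.18)]^(1/0.79).
D = 129000 m.
20200^0.5 = 142.1
9.81^-0.18 = 0.6630
Denominator = 1.31 × 142.1 × 0.6630 = 123.4
D / 123.4 = 129000 / 123.4 = 1045
d = 1045^(1/0.79) = 1045^1.2658 = 6631 m

d ≈ 6.63 km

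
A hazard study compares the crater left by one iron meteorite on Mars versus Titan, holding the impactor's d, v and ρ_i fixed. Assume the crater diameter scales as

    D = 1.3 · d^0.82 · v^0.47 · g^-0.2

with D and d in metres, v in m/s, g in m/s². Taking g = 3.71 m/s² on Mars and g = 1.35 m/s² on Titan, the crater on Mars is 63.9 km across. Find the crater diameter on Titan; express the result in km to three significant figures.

D ≈ 78.2 km

All impactor-dependent factors cancel in the ratio, leaving D_Titan/D_Mars = (g_Titan/g_Mars)^-0.2.
(1.35/3.71)^-0.2 = 0.3639^-0.2 = 1.224
D_Titan = 1.224 × 63.9 km = 78.2 km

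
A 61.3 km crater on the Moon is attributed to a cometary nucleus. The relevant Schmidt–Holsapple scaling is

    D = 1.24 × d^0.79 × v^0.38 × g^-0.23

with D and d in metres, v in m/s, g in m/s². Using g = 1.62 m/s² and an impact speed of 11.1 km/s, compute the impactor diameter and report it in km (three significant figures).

d ≈ 11.4 km

Rearranging for d: d = [D / (1.24 · 11100^0.38 · 1.62^-0.23)]^(1/0.79).
D = 61300 m.
11100^0.38 = 34.45
1.62^-0.23 = 0.8950
Denominator = 1.24 × 34.45 × 0.8950 = 38.23
D / 38.23 = 61300 / 38.23 = 1603
d = 1603^(1/0.79) = 1603^1.2658 = 11397 m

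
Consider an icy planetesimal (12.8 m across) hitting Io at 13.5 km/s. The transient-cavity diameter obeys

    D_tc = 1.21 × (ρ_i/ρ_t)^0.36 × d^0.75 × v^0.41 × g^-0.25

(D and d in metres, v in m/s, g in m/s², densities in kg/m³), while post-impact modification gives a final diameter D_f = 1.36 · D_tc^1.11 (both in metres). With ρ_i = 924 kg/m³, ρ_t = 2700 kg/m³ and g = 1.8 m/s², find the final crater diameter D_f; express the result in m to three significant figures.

D_f ≈ 589 m

v = 13500 m/s.
(ρ_i/ρ_t)^0.36 = (924/2700)^0.36 = 0.6798
d^0.75 = 12.8^0.75 = 6.767
v^0.41 = 13500^0.41 = 49.37
g^-0.25 = 1.8^-0.25 = 0.8633
D_tc = 1.21 × 0.6798 × 6.767 × 49.37 × 0.8633 = 237.2 m
D_f = 1.36 × (237.2)^1.11 = 588.7 m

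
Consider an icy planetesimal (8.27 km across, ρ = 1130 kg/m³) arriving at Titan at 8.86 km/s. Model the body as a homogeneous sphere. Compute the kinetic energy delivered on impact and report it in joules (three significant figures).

d = 8270 m; v = 8860 m/s.
Mass m = (π/6) ρ d³ = (π/6) × 1130 × (8270)³ = 3.347 × 10^14 kg
E = ½ m v² = 0.5 × 3.347 × 10^14 × (8860)² = 1.314 × 10^22 J

E ≈ 1.31 × 10^22 J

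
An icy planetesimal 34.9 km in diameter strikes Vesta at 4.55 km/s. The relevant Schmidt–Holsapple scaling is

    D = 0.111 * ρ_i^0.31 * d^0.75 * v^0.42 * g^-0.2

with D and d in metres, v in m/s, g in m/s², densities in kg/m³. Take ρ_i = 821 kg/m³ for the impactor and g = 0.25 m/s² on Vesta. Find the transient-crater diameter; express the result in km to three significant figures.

D ≈ 103 km

In SI units: d = 34900 m, v = 4550 m/s.
ρ_i^0.31 = 821^0.31 = 8.007
d^0.75 = 34900^0.75 = 2553
v^0.42 = 4550^0.42 = 34.38
g^-0.2 = 0.25^-0.2 = 1.320
D = 0.111 × 8.007 × 2553 × 34.38 × 1.320 = 1.030 × 10^5 m
   = 103.0 km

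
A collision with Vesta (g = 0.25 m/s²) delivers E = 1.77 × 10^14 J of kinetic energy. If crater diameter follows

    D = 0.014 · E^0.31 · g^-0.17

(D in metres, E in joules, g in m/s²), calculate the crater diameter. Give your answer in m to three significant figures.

E^0.31 = (1.77 × 10^14)^0.31 = 2.611 × 10^4
g^-0.17 = 0.25^-0.17 = 1.266
D = 0.014 × 2.611 × 10^4 × 1.266 = 462.8 m

D ≈ 463 m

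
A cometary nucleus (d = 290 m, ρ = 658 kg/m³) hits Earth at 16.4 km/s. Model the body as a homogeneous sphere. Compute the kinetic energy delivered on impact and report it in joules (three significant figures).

E ≈ 1.13 × 10^18 J

v = 16400 m/s.
Mass m = (π/6) ρ d³ = (π/6) × 658 × (290)³ = 8.403 × 10^9 kg
E = ½ m v² = 0.5 × 8.403 × 10^9 × (16400)² = 1.130 × 10^18 J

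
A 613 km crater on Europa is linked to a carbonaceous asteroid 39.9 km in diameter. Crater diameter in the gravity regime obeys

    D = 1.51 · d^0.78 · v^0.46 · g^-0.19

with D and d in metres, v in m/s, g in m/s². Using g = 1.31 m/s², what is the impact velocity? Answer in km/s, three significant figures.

v ≈ 27.5 km/s

Rearranging for v: v = [D / (1.51 · 39900^0.78 · 1.31^-0.19)]^(1/0.46).
D = 613000 m.
39900^0.78 = 3879
1.31^-0.19 = 0.9500
Denominator = 1.51 × 3879 × 0.9500 = 5564
D / 5564 = 613000 / 5564 = 110.2
v = 110.2^(1/0.46) = 110.2^2.1739 = 27511 m/s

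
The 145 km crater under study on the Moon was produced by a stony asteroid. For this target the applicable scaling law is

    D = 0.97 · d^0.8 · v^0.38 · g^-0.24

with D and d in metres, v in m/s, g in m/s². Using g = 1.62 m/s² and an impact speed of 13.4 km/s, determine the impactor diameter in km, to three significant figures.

Rearranging for d: d = [D / (0.97 · 13400^0.38 · 1.62^-0.24)]^(1/0.8).
D = 145000 m.
13400^0.38 = 37.01
1.62^-0.24 = 0.8907
Denominator = 0.97 × 37.01 × 0.8907 = 31.98
D / 31.98 = 145000 / 31.98 = 4534
d = 4534^(1/0.8) = 4534^1.25 = 37205 m

d ≈ 37.2 km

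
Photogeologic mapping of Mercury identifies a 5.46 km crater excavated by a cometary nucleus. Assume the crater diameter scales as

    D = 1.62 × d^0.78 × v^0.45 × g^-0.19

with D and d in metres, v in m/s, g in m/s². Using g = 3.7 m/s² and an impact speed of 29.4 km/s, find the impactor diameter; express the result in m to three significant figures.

Rearranging for d: d = [D / (1.62 · 29400^0.45 · 3.7^-0.19)]^(1/0.78).
D = 5460 m.
29400^0.45 = 102.5
3.7^-0.19 = 0.7799
Denominator = 1.62 × 102.5 × 0.7799 = 129.5
D / 129.5 = 5460 / 129.5 = 42.16
d = 42.16^(1/0.78) = 42.16^1.2821 = 121.1 m

d ≈ 121 m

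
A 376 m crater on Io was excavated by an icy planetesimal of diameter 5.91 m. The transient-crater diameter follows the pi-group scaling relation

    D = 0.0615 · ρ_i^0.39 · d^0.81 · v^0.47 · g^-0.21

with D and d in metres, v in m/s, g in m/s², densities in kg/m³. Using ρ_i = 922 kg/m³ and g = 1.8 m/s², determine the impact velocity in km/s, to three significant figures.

v ≈ 24.0 km/s

Rearranging for v: v = [D / (0.0615 · 922^0.39 · 5.91^0.81 · 1.8^-0.21)]^(1/0.47).
922^0.39 = 14.33
5.91^0.81 = 4.217
1.8^-0.21 = 0.8839
Denominator = 0.0615 × 14.33 × 4.217 × 0.8839 = 3.285
D / 3.285 = 376 / 3.285 = 114.5
v = 114.5^(1/0.47) = 114.5^2.1277 = 24017 m/s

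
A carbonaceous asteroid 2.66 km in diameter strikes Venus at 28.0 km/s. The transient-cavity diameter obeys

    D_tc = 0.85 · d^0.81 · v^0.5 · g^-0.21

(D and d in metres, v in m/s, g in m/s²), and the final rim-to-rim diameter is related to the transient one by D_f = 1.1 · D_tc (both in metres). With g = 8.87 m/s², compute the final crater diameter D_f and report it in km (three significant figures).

In SI: d = 2660 m, v = 28000 m/s.
d^0.81 = 2660^0.81 = 594.5
v^0.5 = 28000^0.5 = 167.3
g^-0.21 = 8.87^-0.21 = 0.6323
D_tc = 0.85 × 594.5 × 167.3 × 0.6323 = 53460 m
D_f = 1.1 × 53460 = 58806 m
     = 58.81 km

D_f ≈ 58.8 km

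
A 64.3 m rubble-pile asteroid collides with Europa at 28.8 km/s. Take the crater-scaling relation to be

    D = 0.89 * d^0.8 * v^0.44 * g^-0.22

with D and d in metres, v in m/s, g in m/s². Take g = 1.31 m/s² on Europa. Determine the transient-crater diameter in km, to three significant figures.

In SI units: v = 28800 m/s.
d^0.8 = 64.3^0.8 = 27.96
v^0.44 = 28800^0.44 = 91.65
g^-0.22 = 1.31^-0.22 = 0.9423
D = 0.89 × 27.96 × 91.65 × 0.9423 = 2149 m
   = 2.149 km

D ≈ 2.15 km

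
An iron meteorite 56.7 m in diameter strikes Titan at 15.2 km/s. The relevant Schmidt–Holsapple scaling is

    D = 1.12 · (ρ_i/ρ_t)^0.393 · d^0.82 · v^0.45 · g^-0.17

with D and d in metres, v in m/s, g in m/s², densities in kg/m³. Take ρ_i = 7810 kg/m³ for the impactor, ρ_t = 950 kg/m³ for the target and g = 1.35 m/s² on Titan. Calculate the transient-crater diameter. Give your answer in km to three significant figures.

D ≈ 5.09 km

In SI units: v = 15200 m/s.
(ρ_i/ρ_t)^0.393 = (7810/950)^0.393 = 2.289
d^0.82 = 56.7^0.82 = 27.41
v^0.45 = 15200^0.45 = 76.18
g^-0.17 = 1.35^-0.17 = 0.9503
D = 1.12 × 2.289 × 27.41 × 76.18 × 0.9503 = 5087 m
   = 5.087 km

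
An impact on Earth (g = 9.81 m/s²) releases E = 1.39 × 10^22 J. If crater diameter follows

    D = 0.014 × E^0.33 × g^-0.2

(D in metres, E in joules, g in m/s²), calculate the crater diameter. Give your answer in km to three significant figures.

E^0.33 = (1.39 × 10^22)^0.33 = 2.029 × 10^7
g^-0.2 = 9.81^-0.2 = 0.6334
D = 0.014 × 2.029 × 10^7 × 0.6334 = 1.799 × 10^5 m
   = 179.9 km

D ≈ 180 km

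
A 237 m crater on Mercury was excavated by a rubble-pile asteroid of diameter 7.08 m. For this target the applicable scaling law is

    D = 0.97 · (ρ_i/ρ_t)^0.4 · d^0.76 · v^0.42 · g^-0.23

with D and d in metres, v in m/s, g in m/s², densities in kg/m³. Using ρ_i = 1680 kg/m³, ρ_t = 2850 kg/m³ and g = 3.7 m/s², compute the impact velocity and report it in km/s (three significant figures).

v ≈ 47.6 km/s

Rearranging for v: v = [D / (0.97 · (1680/2850)^0.4 · 7.08^0.76 · 3.7^-0.23)]^(1/0.42).
(1680/2850)^0.4 = 0.8094
7.08^0.76 = 4.426
3.7^-0.23 = 0.7401
Denominator = 0.97 × 0.8094 × 4.426 × 0.7401 = 2.572
D / 2.572 = 237 / 2.572 = 92.15
v = 92.15^(1/0.42) = 92.15^2.381 = 47584 m/s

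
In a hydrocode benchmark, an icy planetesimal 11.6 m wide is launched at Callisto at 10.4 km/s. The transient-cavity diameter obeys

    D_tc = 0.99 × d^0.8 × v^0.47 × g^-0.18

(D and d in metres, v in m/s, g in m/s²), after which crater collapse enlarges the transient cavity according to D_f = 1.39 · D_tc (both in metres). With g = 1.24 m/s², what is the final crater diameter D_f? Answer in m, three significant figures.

v = 10400 m/s.
d^0.8 = 11.6^0.8 = 7.105
v^0.47 = 10400^0.47 = 77.27
g^-0.18 = 1.24^-0.18 = 0.9620
D_tc = 0.99 × 7.105 × 77.27 × 0.9620 = 522.9 m
D_f = 1.39 × 522.9 = 726.8 m

D_f ≈ 727 m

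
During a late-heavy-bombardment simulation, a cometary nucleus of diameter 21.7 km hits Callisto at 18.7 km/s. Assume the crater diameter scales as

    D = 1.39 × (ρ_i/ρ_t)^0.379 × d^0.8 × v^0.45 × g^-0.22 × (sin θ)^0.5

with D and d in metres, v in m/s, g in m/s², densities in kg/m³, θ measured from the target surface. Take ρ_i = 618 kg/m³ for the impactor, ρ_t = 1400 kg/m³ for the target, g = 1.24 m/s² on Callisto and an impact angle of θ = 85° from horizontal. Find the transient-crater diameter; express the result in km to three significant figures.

In SI units: d = 21700 m, v = 18700 m/s.
(ρ_i/ρ_t)^0.379 = (618/1400)^0.379 = 0.7335
d^0.8 = 21700^0.8 = 2946
v^0.45 = 18700^0.45 = 83.62
g^-0.22 = 1.24^-0.22 = 0.9538
(sin 85°)^0.5 = 0.9962^0.5 = 0.9981
D = 1.39 × 0.7335 × 2946 × 83.62 × 0.9538 × 0.9981 = 2.391 × 10^5 m
   = 239.1 km

D ≈ 239 km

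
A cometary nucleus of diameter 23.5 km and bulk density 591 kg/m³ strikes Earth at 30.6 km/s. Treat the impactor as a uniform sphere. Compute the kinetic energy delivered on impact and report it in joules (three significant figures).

d = 23500 m; v = 30600 m/s.
Mass m = (π/6) ρ d³ = (π/6) × 591 × (23500)³ = 4.016 × 10^15 kg
E = ½ m v² = 0.5 × 4.016 × 10^15 × (30600)² = 1.880 × 10^24 J

E ≈ 1.88 × 10^24 J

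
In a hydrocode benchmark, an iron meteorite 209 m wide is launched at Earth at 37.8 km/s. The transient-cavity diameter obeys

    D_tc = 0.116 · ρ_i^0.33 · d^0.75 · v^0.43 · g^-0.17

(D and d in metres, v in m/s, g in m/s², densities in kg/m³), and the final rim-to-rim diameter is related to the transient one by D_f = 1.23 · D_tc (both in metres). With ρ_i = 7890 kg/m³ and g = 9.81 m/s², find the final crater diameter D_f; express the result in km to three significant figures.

v = 37800 m/s.
ρ_i^0.33 = 7890^0.33 = 19.32
d^0.75 = 209^0.75 = 54.97
v^0.43 = 37800^0.43 = 92.97
g^-0.17 = 9.81^-0.17 = 0.6783
D_tc = 0.116 × 19.32 × 54.97 × 92.97 × 0.6783 = 7769 m
D_f = 1.23 × 7769 = 9556 m
     = 9.556 km

D_f ≈ 9.56 km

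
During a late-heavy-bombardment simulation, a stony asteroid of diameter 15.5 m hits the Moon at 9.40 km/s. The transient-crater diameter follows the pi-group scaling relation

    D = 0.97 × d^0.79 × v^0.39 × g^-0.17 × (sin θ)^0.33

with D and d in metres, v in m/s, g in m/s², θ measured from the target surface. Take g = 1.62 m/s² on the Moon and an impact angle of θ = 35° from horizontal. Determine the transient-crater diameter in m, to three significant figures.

In SI units: v = 9400 m/s.
d^0.79 = 15.5^0.79 = 8.717
v^0.39 = 9400^0.39 = 35.44
g^-0.17 = 1.62^-0.17 = 0.9213
(sin 35°)^0.33 = 0.5736^0.33 = 0.8324
D = 0.97 × 8.717 × 35.44 × 0.9213 × 0.8324 = 229.8 m

D ≈ 230 m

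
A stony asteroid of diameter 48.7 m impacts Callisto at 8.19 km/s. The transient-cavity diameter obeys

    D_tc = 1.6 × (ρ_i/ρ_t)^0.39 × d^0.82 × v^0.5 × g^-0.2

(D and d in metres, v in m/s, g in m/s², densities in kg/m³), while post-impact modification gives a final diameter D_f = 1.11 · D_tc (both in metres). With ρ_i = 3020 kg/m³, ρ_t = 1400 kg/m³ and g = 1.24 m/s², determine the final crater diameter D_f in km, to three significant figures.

v = 8190 m/s.
(ρ_i/ρ_t)^0.39 = (3020/1400)^0.39 = 1.350
d^0.82 = 48.7^0.82 = 24.20
v^0.5 = 8190^0.5 = 90.50
g^-0.2 = 1.24^-0.2 = 0.9579
D_tc = 1.6 × 1.350 × 24.20 × 90.50 × 0.9579 = 4531 m
D_f = 1.11 × 4531 = 5029 m
     = 5.029 km

D_f ≈ 5.03 km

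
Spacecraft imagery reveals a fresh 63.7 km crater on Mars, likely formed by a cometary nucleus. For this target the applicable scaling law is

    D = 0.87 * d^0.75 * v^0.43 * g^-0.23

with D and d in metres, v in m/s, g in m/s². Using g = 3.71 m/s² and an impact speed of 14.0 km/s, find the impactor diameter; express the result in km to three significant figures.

d ≈ 19.2 km

Rearranging for d: d = [D / (0.87 · 14000^0.43 · 3.71^-0.23)]^(1/0.75).
D = 63700 m.
14000^0.43 = 60.65
3.71^-0.23 = 0.7397
Denominator = 0.87 × 60.65 × 0.7397 = 39.03
D / 39.03 = 63700 / 39.03 = 1632
d = 1632^(1/0.75) = 1632^1.3333 = 19210 m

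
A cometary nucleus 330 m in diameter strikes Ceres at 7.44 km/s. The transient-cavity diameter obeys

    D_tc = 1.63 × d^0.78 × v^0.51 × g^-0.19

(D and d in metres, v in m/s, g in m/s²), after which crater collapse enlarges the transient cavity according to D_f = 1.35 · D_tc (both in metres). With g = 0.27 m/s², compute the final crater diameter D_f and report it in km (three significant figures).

v = 7440 m/s.
d^0.78 = 330^0.78 = 92.14
v^0.51 = 7440^0.51 = 94.30
g^-0.19 = 0.27^-0.19 = 1.282
D_tc = 1.63 × 92.14 × 94.30 × 1.282 = 18160 m
D_f = 1.35 × 18160 = 24516 m
     = 24.52 km

D_f ≈ 24.5 km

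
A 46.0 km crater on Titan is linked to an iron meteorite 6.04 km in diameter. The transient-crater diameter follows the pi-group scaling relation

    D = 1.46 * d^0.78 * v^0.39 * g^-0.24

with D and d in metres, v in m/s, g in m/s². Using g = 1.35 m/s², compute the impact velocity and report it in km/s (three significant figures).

Rearranging for v: v = [D / (1.46 · 6040^0.78 · 1.35^-0.24)]^(1/0.39).
D = 46000 m.
6040^0.78 = 889.6
1.35^-0.24 = 0.9305
Denominator = 1.46 × 889.6 × 0.9305 = 1209
D / 1209 = 46000 / 1209 = 38.05
v = 38.05^(1/0.39) = 38.05^2.5641 = 11277 m/s

v ≈ 11.3 km/s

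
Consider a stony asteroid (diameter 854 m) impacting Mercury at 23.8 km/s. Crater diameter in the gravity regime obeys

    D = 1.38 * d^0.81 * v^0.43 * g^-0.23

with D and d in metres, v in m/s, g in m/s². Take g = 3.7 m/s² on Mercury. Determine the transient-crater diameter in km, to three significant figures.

In SI units: v = 23800 m/s.
d^0.81 = 854^0.81 = 236.9
v^0.43 = 23800^0.43 = 76.20
g^-0.23 = 3.7^-0.23 = 0.7401
D = 1.38 × 236.9 × 76.20 × 0.7401 = 18437 m
   = 18.44 km

D ≈ 18.4 km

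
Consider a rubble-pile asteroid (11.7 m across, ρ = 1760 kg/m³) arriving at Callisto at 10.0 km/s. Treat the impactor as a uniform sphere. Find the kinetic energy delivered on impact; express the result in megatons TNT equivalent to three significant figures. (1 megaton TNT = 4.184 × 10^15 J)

v = 10000 m/s.
Mass m = (π/6) ρ d³ = (π/6) × 1760 × (11.7)³ = 1.476 × 10^6 kg
E = ½ m v² = 0.5 × 1.476 × 10^6 × (10000)² = 7.380 × 10^13 J
   = 7.380 × 10^13 / 4.184×10^15 = 0.01764 Mt

E ≈ 0.0176 Mt TNT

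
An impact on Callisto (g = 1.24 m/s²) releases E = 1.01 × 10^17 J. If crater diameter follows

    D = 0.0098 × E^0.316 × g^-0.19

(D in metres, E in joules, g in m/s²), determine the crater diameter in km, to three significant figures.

D ≈ 2.22 km

E^0.316 = (1.01 × 10^17)^0.316 = 2.362 × 10^5
g^-0.19 = 1.24^-0.19 = 0.9600
D = 0.0098 × 2.362 × 10^5 × 0.9600 = 2222 m
   = 2.222 km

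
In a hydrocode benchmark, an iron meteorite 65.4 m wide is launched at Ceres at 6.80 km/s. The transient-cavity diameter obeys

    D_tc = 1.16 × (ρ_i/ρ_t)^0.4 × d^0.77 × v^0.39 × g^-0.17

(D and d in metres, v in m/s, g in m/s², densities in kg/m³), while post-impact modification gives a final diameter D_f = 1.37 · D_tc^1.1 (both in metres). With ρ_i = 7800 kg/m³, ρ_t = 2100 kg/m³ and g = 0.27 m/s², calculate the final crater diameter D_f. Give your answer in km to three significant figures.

v = 6800 m/s.
(ρ_i/ρ_t)^0.4 = (7800/2100)^0.4 = 1.690
d^0.77 = 65.4^0.77 = 25.00
v^0.39 = 6800^0.39 = 31.24
g^-0.17 = 0.27^-0.17 = 1.249
D_tc = 1.16 × 1.690 × 25.00 × 31.24 × 1.249 = 1912 m
D_f = 1.37 × (1912)^1.1 = 5576 m
     = 5.576 km

D_f ≈ 5.58 km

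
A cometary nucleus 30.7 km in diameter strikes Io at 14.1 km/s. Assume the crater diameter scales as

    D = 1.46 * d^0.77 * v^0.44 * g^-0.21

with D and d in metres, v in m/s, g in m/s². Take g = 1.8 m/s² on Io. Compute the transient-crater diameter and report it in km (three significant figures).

D ≈ 246 km

In SI units: d = 30700 m, v = 14100 m/s.
d^0.77 = 30700^0.77 = 2852
v^0.44 = 14100^0.44 = 66.94
g^-0.21 = 1.8^-0.21 = 0.8839
D = 1.46 × 2852 × 66.94 × 0.8839 = 2.464 × 10^5 m
   = 246.4 km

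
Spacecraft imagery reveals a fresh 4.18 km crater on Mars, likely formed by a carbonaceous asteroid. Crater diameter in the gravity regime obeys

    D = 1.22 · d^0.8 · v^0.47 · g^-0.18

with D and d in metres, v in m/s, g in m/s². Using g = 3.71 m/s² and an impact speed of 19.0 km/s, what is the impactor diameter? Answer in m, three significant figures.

d ≈ 108 m

Rearranging for d: d = [D / (1.22 · 19000^0.47 · 3.71^-0.18)]^(1/0.8).
D = 4180 m.
19000^0.47 = 102.6
3.71^-0.18 = 0.7898
Denominator = 1.22 × 102.6 × 0.7898 = 98.86
D / 98.86 = 4180 / 98.86 = 42.28
d = 42.28^(1/0.8) = 42.28^1.25 = 107.8 m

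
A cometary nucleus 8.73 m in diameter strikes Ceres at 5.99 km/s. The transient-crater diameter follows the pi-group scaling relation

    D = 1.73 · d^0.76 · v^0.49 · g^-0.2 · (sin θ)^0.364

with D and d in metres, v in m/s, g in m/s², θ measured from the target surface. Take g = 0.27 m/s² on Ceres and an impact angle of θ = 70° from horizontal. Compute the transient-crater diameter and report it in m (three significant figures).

In SI units: v = 5990 m/s.
d^0.76 = 8.73^0.76 = 5.190
v^0.49 = 5990^0.49 = 70.95
g^-0.2 = 0.27^-0.2 = 1.299
(sin 70°)^0.364 = 0.9397^0.364 = 0.9776
D = 1.73 × 5.190 × 70.95 × 1.299 × 0.9776 = 809.0 m

D ≈ 809 m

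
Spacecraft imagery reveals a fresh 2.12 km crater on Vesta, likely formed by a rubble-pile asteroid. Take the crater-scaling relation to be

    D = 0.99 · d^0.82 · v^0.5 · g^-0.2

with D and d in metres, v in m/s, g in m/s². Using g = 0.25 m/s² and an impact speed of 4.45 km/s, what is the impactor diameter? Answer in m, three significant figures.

d ≈ 49.0 m

Rearranging for d: d = [D / (0.99 · 4450^0.5 · 0.25^-0.2)]^(1/0.82).
D = 2120 m.
4450^0.5 = 66.71
0.25^-0.2 = 1.320
Denominator = 0.99 × 66.71 × 1.320 = 87.18
D / 87.18 = 2120 / 87.18 = 24.32
d = 24.32^(1/0.82) = 24.32^1.2195 = 49.00 m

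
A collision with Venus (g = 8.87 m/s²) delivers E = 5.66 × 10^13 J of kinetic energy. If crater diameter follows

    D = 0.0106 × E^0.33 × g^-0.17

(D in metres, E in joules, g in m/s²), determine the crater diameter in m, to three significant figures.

D ≈ 253 m

E^0.33 = (5.66 × 10^13)^0.33 = 3.455 × 10^4
g^-0.17 = 8.87^-0.17 = 0.6900
D = 0.0106 × 3.455 × 10^4 × 0.6900 = 252.7 m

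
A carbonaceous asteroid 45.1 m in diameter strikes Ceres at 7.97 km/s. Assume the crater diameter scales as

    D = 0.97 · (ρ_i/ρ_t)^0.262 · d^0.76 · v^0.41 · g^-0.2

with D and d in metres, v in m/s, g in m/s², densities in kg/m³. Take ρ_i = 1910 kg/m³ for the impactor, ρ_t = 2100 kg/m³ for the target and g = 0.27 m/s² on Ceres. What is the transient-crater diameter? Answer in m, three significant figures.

In SI units: v = 7970 m/s.
(ρ_i/ρ_t)^0.262 = (1910/2100)^0.262 = 0.9755
d^0.76 = 45.1^0.76 = 18.08
v^0.41 = 7970^0.41 = 39.77
g^-0.2 = 0.27^-0.2 = 1.299
D = 0.97 × 0.9755 × 18.08 × 39.77 × 1.299 = 883.8 m

D ≈ 884 m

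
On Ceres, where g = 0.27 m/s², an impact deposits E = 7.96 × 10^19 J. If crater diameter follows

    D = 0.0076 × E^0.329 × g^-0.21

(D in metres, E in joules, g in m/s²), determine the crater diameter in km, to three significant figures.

D ≈ 35.3 km

E^0.329 = (7.96 × 10^19)^0.329 = 3.527 × 10^6
g^-0.21 = 0.27^-0.21 = 1.316
D = 0.0076 × 3.527 × 10^6 × 1.316 = 35276 m
   = 35.28 km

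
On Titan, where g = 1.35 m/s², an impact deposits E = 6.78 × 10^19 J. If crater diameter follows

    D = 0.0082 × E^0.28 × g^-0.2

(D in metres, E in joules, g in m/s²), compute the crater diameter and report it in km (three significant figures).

E^0.28 = (6.78 × 10^19)^0.28 = 3.571 × 10^5
g^-0.2 = 1.35^-0.2 = 0.9417
D = 0.0082 × 3.571 × 10^5 × 0.9417 = 2758 m
   = 2.758 km

D ≈ 2.76 km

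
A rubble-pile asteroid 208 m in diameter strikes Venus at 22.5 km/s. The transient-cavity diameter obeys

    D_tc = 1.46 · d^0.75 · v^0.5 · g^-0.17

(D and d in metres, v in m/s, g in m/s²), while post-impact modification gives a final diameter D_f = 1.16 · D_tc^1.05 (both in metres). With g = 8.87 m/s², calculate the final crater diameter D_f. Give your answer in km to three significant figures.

D_f ≈ 15.1 km

v = 22500 m/s.
d^0.75 = 208^0.75 = 54.77
v^0.5 = 22500^0.5 = 150.0
g^-0.17 = 8.87^-0.17 = 0.6900
D_tc = 1.46 × 54.77 × 150.0 × 0.6900 = 8276 m
D_f = 1.16 × (8276)^1.05 = 15072 m
     = 15.07 km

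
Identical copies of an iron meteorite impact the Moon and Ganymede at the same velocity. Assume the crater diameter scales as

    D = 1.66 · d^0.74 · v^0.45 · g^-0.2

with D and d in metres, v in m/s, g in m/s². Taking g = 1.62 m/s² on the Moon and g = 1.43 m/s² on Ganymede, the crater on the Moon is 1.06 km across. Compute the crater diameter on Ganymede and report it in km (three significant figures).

All impactor-dependent factors cancel in the ratio, leaving D_Ganymede/D_Moon = (g_Ganymede/g_Moon)^-0.2.
(1.43/1.62)^-0.2 = 0.8827^-0.2 = 1.025
D_Ganymede = 1.025 × 1.06 km = 1.09 km

D ≈ 1.09 km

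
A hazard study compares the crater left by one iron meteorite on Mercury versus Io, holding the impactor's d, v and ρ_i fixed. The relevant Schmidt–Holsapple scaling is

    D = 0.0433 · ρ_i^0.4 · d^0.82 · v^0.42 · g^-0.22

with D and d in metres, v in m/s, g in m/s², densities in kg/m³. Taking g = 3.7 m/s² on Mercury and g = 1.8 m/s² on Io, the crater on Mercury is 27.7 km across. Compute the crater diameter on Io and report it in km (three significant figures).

D ≈ 32.5 km

All impactor-dependent factors cancel in the ratio, leaving D_Io/D_Mercury = (g_Io/g_Mercury)^-0.22.
(1.8/3.7)^-0.22 = 0.4865^-0.22 = 1.172
D_Io = 1.172 × 27.7 km = 32.5 km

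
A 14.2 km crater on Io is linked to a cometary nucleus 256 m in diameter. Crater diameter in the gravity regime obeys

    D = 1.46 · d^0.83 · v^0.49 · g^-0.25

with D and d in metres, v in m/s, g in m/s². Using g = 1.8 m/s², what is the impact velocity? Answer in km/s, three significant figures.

Rearranging for v: v = [D / (1.46 · 256^0.83 · 1.8^-0.25)]^(1/0.49).
D = 14200 m.
256^0.83 = 99.73
1.8^-0.25 = 0.8633
Denominator = 1.46 × 99.73 × 0.8633 = 125.7
D / 125.7 = 14200 / 125.7 = 113.0
v = 113.0^(1/0.49) = 113.0^2.0408 = 15485 m/s

v ≈ 15.5 km/s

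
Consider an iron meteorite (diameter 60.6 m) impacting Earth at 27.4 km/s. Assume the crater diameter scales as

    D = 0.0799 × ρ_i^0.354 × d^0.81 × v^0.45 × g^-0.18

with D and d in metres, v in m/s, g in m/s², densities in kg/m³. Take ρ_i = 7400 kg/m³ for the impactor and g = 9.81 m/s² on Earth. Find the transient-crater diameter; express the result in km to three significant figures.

D ≈ 3.42 km

In SI units: v = 27400 m/s.
ρ_i^0.354 = 7400^0.354 = 23.43
d^0.81 = 60.6^0.81 = 27.78
v^0.45 = 27400^0.45 = 99.31
g^-0.18 = 9.81^-0.18 = 0.6630
D = 0.0799 × 23.43 × 27.78 × 99.31 × 0.6630 = 3424 m
   = 3.424 km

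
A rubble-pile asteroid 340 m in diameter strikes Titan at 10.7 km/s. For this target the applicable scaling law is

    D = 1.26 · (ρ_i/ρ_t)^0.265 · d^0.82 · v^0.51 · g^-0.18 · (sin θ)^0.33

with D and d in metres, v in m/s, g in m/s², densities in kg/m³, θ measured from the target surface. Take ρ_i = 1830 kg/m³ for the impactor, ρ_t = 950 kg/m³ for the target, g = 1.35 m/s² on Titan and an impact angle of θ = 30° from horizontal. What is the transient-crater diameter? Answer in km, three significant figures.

D ≈ 15.3 km

In SI units: v = 10700 m/s.
(ρ_i/ρ_t)^0.265 = (1830/950)^0.265 = 1.190
d^0.82 = 340^0.82 = 119.1
v^0.51 = 10700^0.51 = 113.5
g^-0.18 = 1.35^-0.18 = 0.9474
(sin 30°)^0.33 = 0.5000^0.33 = 0.7955
D = 1.26 × 1.190 × 119.1 × 113.5 × 0.9474 × 0.7955 = 15276 m
   = 15.28 km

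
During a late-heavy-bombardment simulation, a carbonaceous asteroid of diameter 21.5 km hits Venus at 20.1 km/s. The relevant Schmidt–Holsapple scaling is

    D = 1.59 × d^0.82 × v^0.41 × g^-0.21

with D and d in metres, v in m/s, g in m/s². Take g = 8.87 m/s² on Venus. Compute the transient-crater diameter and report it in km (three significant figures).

D ≈ 209 km

In SI units: d = 21500 m, v = 20100 m/s.
d^0.82 = 21500^0.82 = 3569
v^0.41 = 20100^0.41 = 58.12
g^-0.21 = 8.87^-0.21 = 0.6323
D = 1.59 × 3569 × 58.12 × 0.6323 = 2.085 × 10^5 m
   = 208.5 km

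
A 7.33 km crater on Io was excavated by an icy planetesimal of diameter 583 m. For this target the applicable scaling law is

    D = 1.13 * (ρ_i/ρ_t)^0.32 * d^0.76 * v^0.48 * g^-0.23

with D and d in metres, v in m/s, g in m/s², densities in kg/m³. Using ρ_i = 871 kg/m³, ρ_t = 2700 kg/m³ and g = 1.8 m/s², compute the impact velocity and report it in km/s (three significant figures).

v ≈ 10.3 km/s

Rearranging for v: v = [D / (1.13 · (871/2700)^0.32 · 583^0.76 · 1.8^-0.23)]^(1/0.48).
D = 7330 m.
(871/2700)^0.32 = 0.6963
583^0.76 = 126.4
1.8^-0.23 = 0.8735
Denominator = 1.13 × 0.6963 × 126.4 × 0.8735 = 86.87
D / 86.87 = 7330 / 86.87 = 84.38
v = 84.38^(1/0.48) = 84.38^2.0833 = 10302 m/s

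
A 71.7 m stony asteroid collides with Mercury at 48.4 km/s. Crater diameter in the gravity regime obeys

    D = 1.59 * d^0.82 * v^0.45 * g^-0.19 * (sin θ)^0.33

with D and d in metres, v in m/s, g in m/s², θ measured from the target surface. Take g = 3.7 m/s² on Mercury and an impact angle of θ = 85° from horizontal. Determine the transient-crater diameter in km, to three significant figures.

D ≈ 5.28 km

In SI units: v = 48400 m/s.
d^0.82 = 71.7^0.82 = 33.23
v^0.45 = 48400^0.45 = 128.3
g^-0.19 = 3.7^-0.19 = 0.7799
(sin 85°)^0.33 = 0.9962^0.33 = 0.9987
D = 1.59 × 33.23 × 128.3 × 0.7799 × 0.9987 = 5280 m
   = 5.280 km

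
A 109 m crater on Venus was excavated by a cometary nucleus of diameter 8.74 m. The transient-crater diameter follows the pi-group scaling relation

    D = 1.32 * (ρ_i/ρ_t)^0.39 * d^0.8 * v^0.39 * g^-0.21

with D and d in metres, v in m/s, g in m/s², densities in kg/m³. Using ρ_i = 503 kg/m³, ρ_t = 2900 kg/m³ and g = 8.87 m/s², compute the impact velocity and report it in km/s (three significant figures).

Rearranging for v: v = [D / (1.32 · (503/2900)^0.39 · 8.74^0.8 · 8.87^-0.21)]^(1/0.39).
(503/2900)^0.39 = 0.5050
8.74^0.8 = 5.665
8.87^-0.21 = 0.6323
Denominator = 1.32 × 0.5050 × 5.665 × 0.6323 = 2.388
D / 2.388 = 109 / 2.388 = 45.64
v = 45.64^(1/0.39) = 45.64^2.5641 = 17977 m/s

v ≈ 18.0 km/s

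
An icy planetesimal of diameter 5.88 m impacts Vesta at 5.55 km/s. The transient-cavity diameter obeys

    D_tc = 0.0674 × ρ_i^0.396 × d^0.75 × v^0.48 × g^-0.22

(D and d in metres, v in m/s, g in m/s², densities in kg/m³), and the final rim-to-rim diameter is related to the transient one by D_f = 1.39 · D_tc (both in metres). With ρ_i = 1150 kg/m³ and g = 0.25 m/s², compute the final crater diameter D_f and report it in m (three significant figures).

v = 5550 m/s.
ρ_i^0.396 = 1150^0.396 = 16.29
d^0.75 = 5.88^0.75 = 3.776
v^0.48 = 5550^0.48 = 62.70
g^-0.22 = 0.25^-0.22 = 1.357
D_tc = 0.0674 × 16.29 × 3.776 × 62.70 × 1.357 = 352.7 m
D_f = 1.39 × 352.7 = 490.3 m

D_f ≈ 490 m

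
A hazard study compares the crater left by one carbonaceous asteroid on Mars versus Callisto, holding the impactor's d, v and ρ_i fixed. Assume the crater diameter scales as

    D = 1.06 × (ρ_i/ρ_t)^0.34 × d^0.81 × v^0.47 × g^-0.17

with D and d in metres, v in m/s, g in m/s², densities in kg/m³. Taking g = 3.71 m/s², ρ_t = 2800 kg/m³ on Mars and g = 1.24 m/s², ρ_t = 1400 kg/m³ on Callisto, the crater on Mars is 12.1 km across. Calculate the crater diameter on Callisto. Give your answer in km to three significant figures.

D ≈ 18.5 km

The impactor-only factors (d, v, ρ_i) cancel in the ratio, leaving D_Callisto/D_Mars = (g_Callisto/g_Mars)^-0.17 · (ρ_t,Mars/ρ_t,Callisto)^0.34.
(1.24/3.71)^-0.17 = 0.3342^-0.17 = 1.205
(2800/1400)^0.34 = 2.000^0.34 = 1.266
Ratio = 1.205 × 1.266 = 1.526
D_Callisto = 1.526 × 12.1 km = 18.5 km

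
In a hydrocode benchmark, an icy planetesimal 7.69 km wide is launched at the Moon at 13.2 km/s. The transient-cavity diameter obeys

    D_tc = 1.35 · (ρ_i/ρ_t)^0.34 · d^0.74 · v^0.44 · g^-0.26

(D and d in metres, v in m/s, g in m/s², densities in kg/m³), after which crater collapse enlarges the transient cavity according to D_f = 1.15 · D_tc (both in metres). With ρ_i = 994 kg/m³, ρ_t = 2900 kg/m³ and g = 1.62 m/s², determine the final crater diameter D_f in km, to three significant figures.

D_f ≈ 46.5 km

In SI: d = 7690 m, v = 13200 m/s.
(ρ_i/ρ_t)^0.34 = (994/2900)^0.34 = 0.6949
d^0.74 = 7690^0.74 = 750.9
v^0.44 = 13200^0.44 = 65.02
g^-0.26 = 1.62^-0.26 = 0.8821
D_tc = 1.35 × 0.6949 × 750.9 × 65.02 × 0.8821 = 40400 m
D_f = 1.15 × 40400 = 46460 m
     = 46.46 km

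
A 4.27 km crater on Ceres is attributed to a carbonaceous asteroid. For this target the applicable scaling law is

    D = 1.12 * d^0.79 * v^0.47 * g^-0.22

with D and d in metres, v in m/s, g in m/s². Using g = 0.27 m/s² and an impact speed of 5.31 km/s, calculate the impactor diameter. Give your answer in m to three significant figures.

Rearranging for d: d = [D / (1.12 · 5310^0.47 · 0.27^-0.22)]^(1/0.79).
D = 4270 m.
5310^0.47 = 56.34
0.27^-0.22 = 1.334
Denominator = 1.12 × 56.34 × 1.334 = 84.18
D / 84.18 = 4270 / 84.18 = 50.72
d = 50.72^(1/0.79) = 50.72^1.2658 = 144.0 m

d ≈ 144 m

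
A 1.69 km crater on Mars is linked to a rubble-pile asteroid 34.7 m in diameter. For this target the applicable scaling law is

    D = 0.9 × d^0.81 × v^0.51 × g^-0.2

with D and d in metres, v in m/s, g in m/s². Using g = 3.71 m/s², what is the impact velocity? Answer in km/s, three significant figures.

v ≈ 15.7 km/s

Rearranging for v: v = [D / (0.9 · 34.7^0.81 · 3.71^-0.2)]^(1/0.51).
D = 1690 m.
34.7^0.81 = 17.69
3.71^-0.2 = 0.7694
Denominator = 0.9 × 17.69 × 0.7694 = 12.25
D / 12.25 = 1690 / 12.25 = 138.0
v = 138.0^(1/0.51) = 138.0^1.9608 = 15699 m/s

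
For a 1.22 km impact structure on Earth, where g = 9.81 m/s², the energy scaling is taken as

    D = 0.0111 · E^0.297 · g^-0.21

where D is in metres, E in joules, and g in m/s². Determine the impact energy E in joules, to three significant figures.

Rearranging: E = [D / (0.0111 · g^-0.21)]^(1/0.297).
D = 1220 m.
g^-0.21 = 9.81^-0.21 = 0.6191
D / (0.0111 × 0.6191) = 1220 / (6.872 × 10^-3) = 1.775 × 10^5
E = (1.775 × 10^5)^3.367 = 4.721 × 10^17 J

E ≈ 4.72 × 10^17 J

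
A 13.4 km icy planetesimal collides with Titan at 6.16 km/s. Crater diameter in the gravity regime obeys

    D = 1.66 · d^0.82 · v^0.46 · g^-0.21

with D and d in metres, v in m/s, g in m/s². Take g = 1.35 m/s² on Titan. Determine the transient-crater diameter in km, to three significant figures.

D ≈ 209 km

In SI units: d = 13400 m, v = 6160 m/s.
d^0.82 = 13400^0.82 = 2422
v^0.46 = 6160^0.46 = 55.36
g^-0.21 = 1.35^-0.21 = 0.9389
D = 1.66 × 2422 × 55.36 × 0.9389 = 2.090 × 10^5 m
   = 209.0 km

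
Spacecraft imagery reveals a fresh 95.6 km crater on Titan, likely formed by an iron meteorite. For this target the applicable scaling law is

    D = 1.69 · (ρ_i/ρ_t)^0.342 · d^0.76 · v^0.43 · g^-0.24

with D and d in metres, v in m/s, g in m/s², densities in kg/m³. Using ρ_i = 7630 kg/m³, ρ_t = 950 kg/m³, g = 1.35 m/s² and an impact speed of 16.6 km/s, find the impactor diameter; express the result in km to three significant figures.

Rearranging for d: d = [D / (1.69 · (7630/950)^0.342 · 16600^0.43 · 1.35^-0.24)]^(1/0.76).
D = 95600 m.
(7630/950)^0.342 = 2.039
16600^0.43 = 65.26
1.35^-0.24 = 0.9305
Denominator = 1.69 × 2.039 × 65.26 × 0.9305 = 209.3
D / 209.3 = 95600 / 209.3 = 456.8
d = 456.8^(1/0.76) = 456.8^1.3158 = 3160 m

d ≈ 3.16 km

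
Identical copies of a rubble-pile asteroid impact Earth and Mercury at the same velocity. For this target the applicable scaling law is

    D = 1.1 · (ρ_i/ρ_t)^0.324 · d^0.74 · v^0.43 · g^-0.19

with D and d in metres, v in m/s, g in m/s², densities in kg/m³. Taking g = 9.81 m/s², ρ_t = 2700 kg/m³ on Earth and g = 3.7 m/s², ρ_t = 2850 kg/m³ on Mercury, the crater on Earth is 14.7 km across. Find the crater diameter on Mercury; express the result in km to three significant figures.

The impactor-only factors (d, v, ρ_i) cancel in the ratio, leaving D_Mercury/D_Earth = (g_Mercury/g_Earth)^-0.19 · (ρ_t,Earth/ρ_t,Mercury)^0.324.
(3.7/9.81)^-0.19 = 0.3772^-0.19 = 1.204
(2700/2850)^0.324 = 0.9474^0.324 = 0.9826
Ratio = 1.204 × 0.9826 = 1.183
D_Mercury = 1.183 × 14.7 km = 17.4 km

D ≈ 17.4 km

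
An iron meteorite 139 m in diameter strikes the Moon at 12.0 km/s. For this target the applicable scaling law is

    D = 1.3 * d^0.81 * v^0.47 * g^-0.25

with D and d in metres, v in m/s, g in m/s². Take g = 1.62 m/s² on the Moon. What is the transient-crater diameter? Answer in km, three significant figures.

D ≈ 5.18 km

In SI units: v = 12000 m/s.
d^0.81 = 139^0.81 = 54.43
v^0.47 = 12000^0.47 = 82.64
g^-0.25 = 1.62^-0.25 = 0.8864
D = 1.3 × 54.43 × 82.64 × 0.8864 = 5183 m
   = 5.183 km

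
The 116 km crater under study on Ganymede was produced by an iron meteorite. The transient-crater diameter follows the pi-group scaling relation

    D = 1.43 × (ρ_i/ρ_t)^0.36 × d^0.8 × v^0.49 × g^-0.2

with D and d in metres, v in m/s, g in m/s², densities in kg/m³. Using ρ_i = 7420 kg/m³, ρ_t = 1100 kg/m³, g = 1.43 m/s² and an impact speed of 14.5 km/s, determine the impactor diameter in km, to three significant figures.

d ≈ 1.79 km

Rearranging for d: d = [D / (1.43 · (7420/1100)^0.36 · 14500^0.49 · 1.43^-0.2)]^(1/0.8).
D = 116000 m.
(7420/1100)^0.36 = 1.988
14500^0.49 = 109.4
1.43^-0.2 = 0.9310
Denominator = 1.43 × 1.988 × 109.4 × 0.9310 = 289.5
D / 289.5 = 116000 / 289.5 = 400.7
d = 400.7^(1/0.8) = 400.7^1.25 = 1793 m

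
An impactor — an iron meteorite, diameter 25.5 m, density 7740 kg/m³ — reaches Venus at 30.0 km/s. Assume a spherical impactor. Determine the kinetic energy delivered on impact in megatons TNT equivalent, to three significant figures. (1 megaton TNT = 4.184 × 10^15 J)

v = 30000 m/s.
Mass m = (π/6) ρ d³ = (π/6) × 7740 × (25.5)³ = 6.720 × 10^7 kg
E = ½ m v² = 0.5 × 6.720 × 10^7 × (30000)² = 3.024 × 10^16 J
   = 3.024 × 10^16 / 4.184×10^15 = 7.228 Mt

E ≈ 7.23 Mt TNT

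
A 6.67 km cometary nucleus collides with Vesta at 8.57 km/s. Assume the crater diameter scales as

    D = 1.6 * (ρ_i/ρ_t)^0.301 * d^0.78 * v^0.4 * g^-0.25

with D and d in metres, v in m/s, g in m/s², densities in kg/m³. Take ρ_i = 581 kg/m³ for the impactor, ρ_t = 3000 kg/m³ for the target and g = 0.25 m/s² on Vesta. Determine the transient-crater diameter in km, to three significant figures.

In SI units: d = 6670 m, v = 8570 m/s.
(ρ_i/ρ_t)^0.301 = (581/3000)^0.301 = 0.6101
d^0.78 = 6670^0.78 = 961.2
v^0.4 = 8570^0.4 = 37.43
g^-0.25 = 0.25^-0.25 = 1.414
D = 1.6 × 0.6101 × 961.2 × 37.43 × 1.414 = 49660 m
   = 49.66 km

D ≈ 49.7 km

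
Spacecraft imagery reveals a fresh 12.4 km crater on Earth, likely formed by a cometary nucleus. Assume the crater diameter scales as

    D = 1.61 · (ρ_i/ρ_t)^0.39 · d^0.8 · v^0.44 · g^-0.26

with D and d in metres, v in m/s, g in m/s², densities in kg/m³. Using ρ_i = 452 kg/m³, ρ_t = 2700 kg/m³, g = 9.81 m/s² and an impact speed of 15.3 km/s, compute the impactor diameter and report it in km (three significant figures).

Rearranging for d: d = [D / (1.61 · (452/2700)^0.39 · 15300^0.44 · 9.81^-0.26)]^(1/0.8).
D = 12400 m.
(452/2700)^0.39 = 0.4980
15300^0.44 = 69.38
9.81^-0.26 = 0.5523
Denominator = 1.61 × 0.4980 × 69.38 × 0.5523 = 30.72
D / 30.72 = 12400 / 30.72 = 403.6
d = 403.6^(1/0.8) = 403.6^1.25 = 1809 m

d ≈ 1.81 km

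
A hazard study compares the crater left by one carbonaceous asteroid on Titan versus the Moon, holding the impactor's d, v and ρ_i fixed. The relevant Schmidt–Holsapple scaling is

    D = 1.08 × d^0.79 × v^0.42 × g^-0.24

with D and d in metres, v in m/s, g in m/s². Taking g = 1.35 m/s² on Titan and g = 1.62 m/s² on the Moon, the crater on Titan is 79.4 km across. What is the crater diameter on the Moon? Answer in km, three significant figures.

D ≈ 76.0 km

All impactor-dependent factors cancel in the ratio, leaving D_Moon/D_Titan = (g_Moon/g_Titan)^-0.24.
(1.62/1.35)^-0.24 = 1.200^-0.24 = 0.9572
D_Moon = 0.9572 × 79.4 km = 76.0 km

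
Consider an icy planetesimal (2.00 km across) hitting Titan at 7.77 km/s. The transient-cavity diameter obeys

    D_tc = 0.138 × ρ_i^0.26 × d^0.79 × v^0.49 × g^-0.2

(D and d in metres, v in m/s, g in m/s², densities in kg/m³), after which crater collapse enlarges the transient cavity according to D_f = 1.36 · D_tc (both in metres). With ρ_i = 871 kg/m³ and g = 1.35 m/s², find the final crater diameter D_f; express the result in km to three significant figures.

D_f ≈ 33.6 km

In SI: d = 2000 m, v = 7770 m/s.
ρ_i^0.26 = 871^0.26 = 5.813
d^0.79 = 2000^0.79 = 405.3
v^0.49 = 7770^0.49 = 80.59
g^-0.2 = 1.35^-0.2 = 0.9417
D_tc = 0.138 × 5.813 × 405.3 × 80.59 × 0.9417 = 24670 m
D_f = 1.36 × 24670 = 33551 m
     = 33.55 km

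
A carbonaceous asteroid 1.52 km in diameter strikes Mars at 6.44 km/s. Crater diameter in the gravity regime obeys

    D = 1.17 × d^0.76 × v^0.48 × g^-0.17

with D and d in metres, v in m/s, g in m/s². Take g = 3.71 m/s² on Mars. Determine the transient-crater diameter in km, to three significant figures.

In SI units: d = 1520 m, v = 6440 m/s.
d^0.76 = 1520^0.76 = 261.9
v^0.48 = 6440^0.48 = 67.34
g^-0.17 = 3.71^-0.17 = 0.8002
D = 1.17 × 261.9 × 67.34 × 0.8002 = 16512 m
   = 16.51 km

D ≈ 16.5 km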